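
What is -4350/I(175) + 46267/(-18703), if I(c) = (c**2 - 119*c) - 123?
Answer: -529083809/180988931 ≈ -2.9233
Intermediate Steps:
I(c) = -123 + c**2 - 119*c
-4350/I(175) + 46267/(-18703) = -4350/(-123 + 175**2 - 119*175) + 46267/(-18703) = -4350/(-123 + 30625 - 20825) + 46267*(-1/18703) = -4350/9677 - 46267/18703 = -529083809/180988931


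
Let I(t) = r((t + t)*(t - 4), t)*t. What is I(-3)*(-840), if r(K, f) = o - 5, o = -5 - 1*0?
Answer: -25200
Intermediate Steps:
o = -5 (o = -5 + 0 = -5)
r(K, f) = -10 (r(K, f) = -5 - 5 = -10)
I(t) = -10*t
I(-3)*(-840) = -10*(-3)*(-840) = 30*(-840) = -25200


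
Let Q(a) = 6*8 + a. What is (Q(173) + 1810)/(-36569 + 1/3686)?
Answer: -2495422/44931111 ≈ -0.055539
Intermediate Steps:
Q(a) = 48 + a
(Q(173) + 1810)/(-36569 + 1/3686) = ((48 + 173) + 1810)/(-36569 + 1/3686) = (221 + 1810)/(-36569 + 1/3686) = 2031/(-134793333/3686) = 2031*(-3686/134793333) = -2495422/44931111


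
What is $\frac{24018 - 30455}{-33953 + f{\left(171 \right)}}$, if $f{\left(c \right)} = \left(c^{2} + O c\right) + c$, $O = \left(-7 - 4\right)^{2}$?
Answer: $- \frac{6437}{16150} \approx -0.39858$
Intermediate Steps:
$O = 121$ ($O = \left(-11\right)^{2} = 121$)
$f{\left(c \right)} = c^{2} + 122 c$ ($f{\left(c \right)} = \left(c^{2} + 121 c\right) + c = c^{2} + 122 c$)
$\frac{24018 - 30455}{-33953 + f{\left(171 \right)}} = \frac{24018 - 30455}{-33953 + 171 \left(122 + 171\right)} = - \frac{6437}{-33953 + 171 \cdot 293} = - \frac{6437}{-33953 + 50103} = - \frac{6437}{16150}$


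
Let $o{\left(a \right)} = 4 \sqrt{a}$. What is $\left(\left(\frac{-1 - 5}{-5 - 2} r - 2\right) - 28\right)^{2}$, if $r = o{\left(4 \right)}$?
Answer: $\frac{26244}{49} \approx 535.59$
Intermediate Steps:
$r = 8$ ($r = 4 \sqrt{4} = 4 \cdot 2 = 8$)
$\left(\left(\frac{-1 - 5}{-5 - 2} r - 2\right) - 28\right)^{2} = \left(\left(\frac{-1 - 5}{-5 - 2} \cdot 8 - 2\right) - 28\right)^{2} = \left(\left(- \frac{6}{-7} \cdot 8 - 2\right) - 28\right)^{2} = \left(\left(\left(-6\right) \left(- \frac{1}{7}\right) 8 - 2\right) - 28\right)^{2} = \left(\left(\frac{6}{7} \cdot 8 - 2\right) - 28\right)^{2} = \left(\left(\frac{48}{7} - 2\right) - 28\right)^{2} = \left(\frac{34}{7} - 28\right)^{2} = \left(- \frac{162}{7}\right)^{2} = \frac{26244}{49}$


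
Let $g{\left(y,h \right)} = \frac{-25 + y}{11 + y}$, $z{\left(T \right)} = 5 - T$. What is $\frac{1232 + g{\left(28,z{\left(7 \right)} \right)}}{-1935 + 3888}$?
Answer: $\frac{5339}{8463} \approx 0.63086$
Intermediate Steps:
$g{\left(y,h \right)} = \frac{-25 + y}{11 + y}$
$\frac{1232 + g{\left(28,z{\left(7 \right)} \right)}}{-1935 + 3888} = \frac{1232 + \frac{-25 + 28}{11 + 28}}{-1935 + 3888} = \frac{1232 + \frac{1}{39} \cdot 3}{1953} = \left(1232 + \frac{1}{39} \cdot 3\right) \frac{1}{1953} = \left(1232 + \frac{1}{13}\right) \frac{1}{1953} = \frac{16017}{13} \cdot \frac{1}{1953} = \frac{5339}{8463}$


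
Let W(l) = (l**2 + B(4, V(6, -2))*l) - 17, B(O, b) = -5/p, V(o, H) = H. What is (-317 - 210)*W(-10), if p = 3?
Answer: -157573/3 ≈ -52524.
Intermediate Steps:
B(O, b) = -5/3
W(l) = -17 + l**2 - 5*l/3 (W(l) = (l**2 - 5*l/3) - 17 = -17 + l**2 - 5*l/3)
(-317 - 210)*W(-10) = (-317 - 210)*(-17 + (-10)**2 - 5/3*(-10)) = -527*(-17 + 100 + 50/3) = -527*299/3 = -157573/3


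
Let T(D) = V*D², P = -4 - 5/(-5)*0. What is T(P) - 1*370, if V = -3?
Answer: -418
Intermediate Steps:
P = -4 (P = -4 - 5*(-⅕)*0 = -4 + 1*0 = -4 + 0 = -4)
T(D) = -3*D²
T(P) - 1*370 = -3*(-4)² - 1*370 = -3*16 - 370 = -48 - 370 = -418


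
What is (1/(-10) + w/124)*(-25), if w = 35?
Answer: -565/124 ≈ -4.5564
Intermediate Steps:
(1/(-10) + w/124)*(-25) = (1/(-10) + 35/124)*(-25) = (-⅒ + 35*(1/124))*(-25) = (-⅒ + 35/124)*(-25) = (113/620)*(-25) = -565/124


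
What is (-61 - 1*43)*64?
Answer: -6656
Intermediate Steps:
(-61 - 1*43)*64 = (-61 - 43)*64 = -104*64 = -6656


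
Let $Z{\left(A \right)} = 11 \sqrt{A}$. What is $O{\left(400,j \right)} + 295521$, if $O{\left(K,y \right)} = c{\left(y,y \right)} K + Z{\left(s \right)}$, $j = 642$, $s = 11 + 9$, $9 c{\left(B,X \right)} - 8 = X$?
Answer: $\frac{2919689}{9} + 22 \sqrt{5} \approx 3.2446 \cdot 10^{5}$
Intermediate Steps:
$c{\left(B,X \right)} = \frac{8}{9} + \frac{X}{9}$
$s = 20$
$O{\left(K,y \right)} = 22 \sqrt{5} + K \left(\frac{8}{9} + \frac{y}{9}\right)$ ($O{\left(K,y \right)} = \left(\frac{8}{9} + \frac{y}{9}\right) K + 11 \sqrt{20} = K \left(\frac{8}{9} + \frac{y}{9}\right) + 11 \cdot 2 \sqrt{5} = K \left(\frac{8}{9} + \frac{y}{9}\right) + 22 \sqrt{5} = 22 \sqrt{5} + K \left(\frac{8}{9} + \frac{y}{9}\right)$)
$O{\left(400,j \right)} + 295521 = \left(22 \sqrt{5} + \frac{1}{9} \cdot 400 \left(8 + 642\right)\right) + 295521 = \left(22 \sqrt{5} + \frac{1}{9} \cdot 400 \cdot 650\right) + 295521 = \left(22 \sqrt{5} + \frac{260000}{9}\right) + 295521 = \left(\frac{260000}{9} + 22 \sqrt{5}\right) + 295521 = \frac{2919689}{9} + 22 \sqrt{5}$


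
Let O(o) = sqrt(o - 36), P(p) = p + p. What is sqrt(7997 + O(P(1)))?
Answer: sqrt(7997 + I*sqrt(34)) ≈ 89.426 + 0.0326*I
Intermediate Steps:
P(p) = 2*p
O(o) = sqrt(-36 + o)
sqrt(7997 + O(P(1))) = sqrt(7997 + sqrt(-36 + 2*1)) = sqrt(7997 + sqrt(-36 + 2)) = sqrt(7997 + sqrt(-34)) = sqrt(7997 + I*sqrt(34))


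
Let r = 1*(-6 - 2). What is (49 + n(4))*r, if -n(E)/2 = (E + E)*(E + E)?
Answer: 632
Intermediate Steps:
n(E) = -8*E**2 (n(E) = -2*(E + E)*(E + E) = -2*2*E*2*E = -8*E**2)
r = -8 (r = 1*(-8) = -8)
(49 + n(4))*r = (49 - 8*4**2)*(-8) = (49 - 8*16)*(-8) = (49 - 128)*(-8) = -79*(-8) = 632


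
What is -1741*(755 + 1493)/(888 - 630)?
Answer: -1956884/129 ≈ -15170.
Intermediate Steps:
-1741*(755 + 1493)/(888 - 630) = -3913768/258 = -1741*1124/129 = -1956884/129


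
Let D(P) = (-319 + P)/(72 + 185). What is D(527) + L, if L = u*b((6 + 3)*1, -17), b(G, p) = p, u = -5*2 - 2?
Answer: 52636/257 ≈ 204.81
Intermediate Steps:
u = -12 (u = -10 - 2 = -12)
D(P) = -319/257 + P/257 (D(P) = (-319 + P)/257 = (-319 + P)*(1/257) = -319/257 + P/257)
L = 204 (L = -12*(-17) = 204)
D(527) + L = (-319/257 + (1/257)*527) + 204 = (-319/257 + 527/257) + 204 = 208/257 + 204 = 52636/257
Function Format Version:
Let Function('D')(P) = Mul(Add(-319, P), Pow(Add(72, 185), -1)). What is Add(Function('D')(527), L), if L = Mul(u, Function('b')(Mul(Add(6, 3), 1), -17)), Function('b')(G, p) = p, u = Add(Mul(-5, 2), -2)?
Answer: Rational(52636, 257) ≈ 204.81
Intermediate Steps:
u = -12 (u = Add(-10, -2) = -12)
Function('D')(P) = Add(Rational(-319, 257), Mul(Rational(1, 257), P)) (Function('D')(P) = Mul(Add(-319, P), Pow(257, -1)) = Mul(Add(-319, P), Rational(1, 257)) = Add(Rational(-319, 257), Mul(Rational(1, 257), P)))
L = 204 (L = Mul(-12, -17) = 204)
Add(Function('D')(527), L) = Add(Add(Rational(-319, 257), Mul(Rational(1, 257), 527)), 204) = Add(Add(Rational(-319, 257), Rational(527, 257)), 204) = Add(Rational(208, 257), 204) = Rational(52636, 257)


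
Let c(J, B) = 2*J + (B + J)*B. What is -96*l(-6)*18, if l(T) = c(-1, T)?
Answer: -69120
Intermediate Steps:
c(J, B) = 2*J + B*(B + J)
l(T) = -2 + T² - T (l(T) = T² + 2*(-1) + T*(-1) = T² - 2 - T = -2 + T² - T)
-96*l(-6)*18 = -96*(-2 + (-6)² - 1*(-6))*18 = -96*(-2 + 36 + 6)*18 = -96*40*18 = -3840*18 = -69120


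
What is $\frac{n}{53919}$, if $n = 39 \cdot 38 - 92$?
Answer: $\frac{1390}{53919} \approx 0.025779$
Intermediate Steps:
$n = 1390$ ($n = 1482 - 92 = 1390$)
$\frac{n}{53919} = \frac{1390}{53919}$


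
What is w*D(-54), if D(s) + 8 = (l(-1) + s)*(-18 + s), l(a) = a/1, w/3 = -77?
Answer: -912912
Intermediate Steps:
w = -231 (w = 3*(-77) = -231)
l(a) = a (l(a) = a*1 = a)
D(s) = -8 + (-1 + s)*(-18 + s)
w*D(-54) = -231*(10 + (-54)² - 19*(-54)) = -231*(10 + 2916 + 1026) = -231*3952 = -912912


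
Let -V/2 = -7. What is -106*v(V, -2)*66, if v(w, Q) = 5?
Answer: -34980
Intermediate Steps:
V = 14 (V = -2*(-7) = 14)
-106*v(V, -2)*66 = -106*5*66 = -530*66 = -34980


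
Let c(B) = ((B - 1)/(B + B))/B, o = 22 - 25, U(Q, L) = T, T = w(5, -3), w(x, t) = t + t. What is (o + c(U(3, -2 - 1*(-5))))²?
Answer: 49729/5184 ≈ 9.5928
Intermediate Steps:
w(x, t) = 2*t
T = -6 (T = 2*(-3) = -6)
U(Q, L) = -6
o = -3
c(B) = (-1 + B)/(2*B²) (c(B) = ((-1 + B)/((2*B)))/B = ((-1 + B)*(1/(2*B)))/B = ((-1 + B)/(2*B))/B = (-1 + B)/(2*B²))
(o + c(U(3, -2 - 1*(-5))))² = (-3 + (½)*(-1 - 6)/(-6)²)² = (-3 + (½)*(1/36)*(-7))² = (-3 - 7/72)² = (-223/72)² = 49729/5184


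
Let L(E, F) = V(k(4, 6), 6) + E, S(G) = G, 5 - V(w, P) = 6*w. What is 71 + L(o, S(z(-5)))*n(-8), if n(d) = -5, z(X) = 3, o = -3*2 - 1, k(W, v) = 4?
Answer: 201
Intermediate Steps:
o = -7 (o = -6 - 1 = -7)
V(w, P) = 5 - 6*w
L(E, F) = -19 + E (L(E, F) = (5 - 6*4) + E = (5 - 24) + E = -19 + E)
71 + L(o, S(z(-5)))*n(-8) = 71 + (-19 - 7)*(-5) = 71 - 26*(-5) = 71 + 130 = 201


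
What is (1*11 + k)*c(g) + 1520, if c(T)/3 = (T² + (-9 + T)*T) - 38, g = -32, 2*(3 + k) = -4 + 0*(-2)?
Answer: 42884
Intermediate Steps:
k = -5 (k = -3 + (-4 + 0*(-2))/2 = -3 + (-4 + 0)/2 = -3 + (½)*(-4) = -3 - 2 = -5)
c(T) = -114 + 3*T² + 3*T*(-9 + T) (c(T) = 3*((T² + (-9 + T)*T) - 38) = 3*((T² + T*(-9 + T)) - 38) = 3*(-38 + T² + T*(-9 + T)) = -114 + 3*T² + 3*T*(-9 + T))
(1*11 + k)*c(g) + 1520 = (1*11 - 5)*(-114 - 27*(-32) + 6*(-32)²) + 1520 = (11 - 5)*(-114 + 864 + 6*1024) + 1520 = 6*(-114 + 864 + 6144) + 1520 = 6*6894 + 1520 = 41364 + 1520 = 42884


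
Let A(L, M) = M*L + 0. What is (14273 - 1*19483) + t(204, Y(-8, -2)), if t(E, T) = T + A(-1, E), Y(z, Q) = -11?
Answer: -5425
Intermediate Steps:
A(L, M) = L*M (A(L, M) = L*M + 0 = L*M)
t(E, T) = T - E
(14273 - 1*19483) + t(204, Y(-8, -2)) = (14273 - 1*19483) + (-11 - 1*204) = (14273 - 19483) + (-11 - 204) = -5210 - 215 = -5425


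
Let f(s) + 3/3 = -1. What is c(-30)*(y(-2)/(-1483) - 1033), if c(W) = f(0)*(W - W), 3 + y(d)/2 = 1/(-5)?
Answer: 0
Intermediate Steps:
y(d) = -32/5 (y(d) = -6 + 2/(-5) = -6 + 2*(-⅕) = -6 - ⅖ = -32/5)
f(s) = -2 (f(s) = -1 - 1 = -2)
c(W) = 0 (c(W) = -2*(W - W) = -2*0 = 0)
c(-30)*(y(-2)/(-1483) - 1033) = 0*(-32/5/(-1483) - 1033) = 0*(-32/5*(-1/1483) - 1033) = 0*(32/7415 - 1033) = 0*(-7659663/7415) = 0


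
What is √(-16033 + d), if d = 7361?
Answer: 4*I*√542 ≈ 93.124*I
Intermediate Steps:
√(-16033 + d) = √(-16033 + 7361) = √(-8672) = 4*I*√542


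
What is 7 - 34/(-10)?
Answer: 52/5 ≈ 10.400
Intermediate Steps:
7 - 34/(-10) = 7 - 34*(-⅒) = 7 + 17/5 = 52/5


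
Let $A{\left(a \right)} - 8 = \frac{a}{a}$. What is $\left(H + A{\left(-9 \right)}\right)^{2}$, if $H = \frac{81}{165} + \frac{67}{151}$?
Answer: $\frac{6807405049}{68973025} \approx 98.697$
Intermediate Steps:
$A{\left(a \right)} = 9$ ($A{\left(a \right)} = 8 + \frac{a}{a} = 8 + 1 = 9$)
$H = \frac{7762}{8305}$ ($H = 81 \cdot \frac{1}{165} + 67 \cdot \frac{1}{151} = \frac{27}{55} + \frac{67}{151} = \frac{7762}{8305} \approx 0.93462$)
$\left(H + A{\left(-9 \right)}\right)^{2} = \left(\frac{7762}{8305} + 9\right)^{2} = \left(\frac{82507}{8305}\right)^{2} = \frac{6807405049}{68973025}$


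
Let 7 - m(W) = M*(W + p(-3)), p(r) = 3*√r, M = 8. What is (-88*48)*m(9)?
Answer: 274560 + 101376*I*√3 ≈ 2.7456e+5 + 1.7559e+5*I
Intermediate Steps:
m(W) = 7 - 8*W - 24*I*√3 (m(W) = 7 - 8*(W + 3*√(-3)) = 7 - 8*(W + 3*(I*√3)) = 7 - 8*(W + 3*I*√3) = 7 - (8*W + 24*I*√3) = 7 + (-8*W - 24*I*√3) = 7 - 8*W - 24*I*√3)
(-88*48)*m(9) = (-88*48)*(7 - 8*9 - 24*I*√3) = -4224*(7 - 72 - 24*I*√3) = -4224*(-65 - 24*I*√3) = 274560 + 101376*I*√3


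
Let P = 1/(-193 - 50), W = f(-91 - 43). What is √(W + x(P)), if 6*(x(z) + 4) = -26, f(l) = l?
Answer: I*√1281/3 ≈ 11.93*I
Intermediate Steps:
W = -134 (W = -91 - 43 = -134)
P = -1/243 (P = 1/(-243) = -1/243 ≈ -0.0041152)
x(z) = -25/3 (x(z) = -4 + (⅙)*(-26) = -4 - 13/3 = -25/3)
√(W + x(P)) = √(-134 - 25/3) = √(-427/3) = I*√1281/3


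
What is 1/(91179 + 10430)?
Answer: 1/101609 ≈ 9.8416e-6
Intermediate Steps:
1/(91179 + 10430) = 1/101609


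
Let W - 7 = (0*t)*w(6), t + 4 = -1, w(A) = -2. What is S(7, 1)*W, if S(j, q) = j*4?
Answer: 196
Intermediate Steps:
S(j, q) = 4*j
t = -5 (t = -4 - 1 = -5)
W = 7 (W = 7 + (0*(-5))*(-2) = 7 + 0*(-2) = 7 + 0 = 7)
S(7, 1)*W = (4*7)*7 = 28*7 = 196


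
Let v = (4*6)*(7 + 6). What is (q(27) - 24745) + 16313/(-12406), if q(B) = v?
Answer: -303132111/12406 ≈ -24434.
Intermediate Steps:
v = 312 (v = 24*13 = 312)
q(B) = 312
(q(27) - 24745) + 16313/(-12406) = (312 - 24745) + 16313/(-12406) = -24433 + 16313*(-1/12406) = -24433 - 16313/12406 = -303132111/12406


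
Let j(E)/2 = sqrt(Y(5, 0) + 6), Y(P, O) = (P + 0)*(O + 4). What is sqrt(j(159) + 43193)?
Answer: sqrt(43193 + 2*sqrt(26)) ≈ 207.85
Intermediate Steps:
Y(P, O) = P*(4 + O)
j(E) = 2*sqrt(26) (j(E) = 2*sqrt(5*(4 + 0) + 6) = 2*sqrt(5*4 + 6) = 2*sqrt(20 + 6) = 2*sqrt(26))
sqrt(j(159) + 43193) = sqrt(2*sqrt(26) + 43193) = sqrt(43193 + 2*sqrt(26))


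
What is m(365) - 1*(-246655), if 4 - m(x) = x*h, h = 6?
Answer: 244469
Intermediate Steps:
m(x) = 4 - 6*x (m(x) = 4 - x*6 = 4 - 6*x)
m(365) - 1*(-246655) = (4 - 6*365) - 1*(-246655) = (4 - 2190) + 246655 = -2186 + 246655 = 244469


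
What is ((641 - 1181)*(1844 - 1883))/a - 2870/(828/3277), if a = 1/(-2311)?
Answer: -20153941735/414 ≈ -4.8681e+7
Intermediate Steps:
a = -1/2311 ≈ -0.00043271
((641 - 1181)*(1844 - 1883))/a - 2870/(828/3277) = ((641 - 1181)*(1844 - 1883))/(-1/2311) - 2870/(828/3277) = -540*(-39)*(-2311) - 2870/(828*(1/3277)) = 21060*(-2311) - 2870/828/3277 = -48669660 - 2870*3277/828 = -48669660 - 4702495/414 = -20153941735/414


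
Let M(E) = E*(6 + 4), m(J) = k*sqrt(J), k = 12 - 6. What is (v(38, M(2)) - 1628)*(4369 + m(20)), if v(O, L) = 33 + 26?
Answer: -6854961 - 18828*sqrt(5) ≈ -6.8971e+6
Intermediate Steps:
k = 6
m(J) = 6*sqrt(J)
M(E) = 10*E (M(E) = E*10 = 10*E)
v(O, L) = 59
(v(38, M(2)) - 1628)*(4369 + m(20)) = (59 - 1628)*(4369 + 6*sqrt(20)) = -1569*(4369 + 6*(2*sqrt(5))) = -1569*(4369 + 12*sqrt(5)) = -6854961 - 18828*sqrt(5)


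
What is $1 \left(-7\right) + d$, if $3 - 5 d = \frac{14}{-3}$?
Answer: $- \frac{82}{15} \approx -5.4667$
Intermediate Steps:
$d = \frac{23}{15}$ ($d = \frac{3}{5} - \frac{14 \frac{1}{-3}}{5} = \frac{3}{5} - \frac{14 \left(- \frac{1}{3}\right)}{5} = \frac{3}{5} - - \frac{14}{15} = \frac{3}{5} + \frac{14}{15} = \frac{23}{15} \approx 1.5333$)
$1 \left(-7\right) + d = 1 \left(-7\right) + \frac{23}{15} = -7 + \frac{23}{15} = - \frac{82}{15}$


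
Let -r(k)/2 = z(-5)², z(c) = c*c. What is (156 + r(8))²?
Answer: 1196836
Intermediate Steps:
z(c) = c²
r(k) = -1250 (r(k) = -2*((-5)²)² = -2*25² = -2*625 = -1250)
(156 + r(8))² = (156 - 1250)² = (-1094)² = 1196836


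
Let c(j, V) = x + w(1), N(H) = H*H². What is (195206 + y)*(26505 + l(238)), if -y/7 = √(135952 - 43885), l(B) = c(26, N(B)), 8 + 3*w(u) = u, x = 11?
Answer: 15526880446/3 - 556787*√92067/3 ≈ 5.1193e+9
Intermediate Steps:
w(u) = -8/3 + u/3
N(H) = H³
c(j, V) = 26/3 (c(j, V) = 11 + (-8/3 + (⅓)*1) = 11 + (-8/3 + ⅓) = 11 - 7/3 = 26/3)
l(B) = 26/3
y = -7*√92067 (y = -7*√(135952 - 43885) = -7*√92067 ≈ -2124.0)
(195206 + y)*(26505 + l(238)) = (195206 - 7*√92067)*(26505 + 26/3) = (195206 - 7*√92067)*(79541/3) = 15526880446/3 - 556787*√92067/3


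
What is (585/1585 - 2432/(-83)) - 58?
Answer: -745383/26311 ≈ -28.330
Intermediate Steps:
(585/1585 - 2432/(-83)) - 58 = (585*(1/1585) - 2432*(-1/83)) - 58 = (117/317 + 2432/83) - 58 = 780655/26311 - 58 = -745383/26311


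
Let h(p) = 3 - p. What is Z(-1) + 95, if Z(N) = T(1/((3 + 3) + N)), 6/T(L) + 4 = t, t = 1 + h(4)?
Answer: 187/2 ≈ 93.500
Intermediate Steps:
t = 0 (t = 1 + (3 - 1*4) = 1 + (3 - 4) = 1 - 1 = 0)
T(L) = -3/2 (T(L) = 6/(-4 + 0) = 6/(-4) = 6*(-¼) = -3/2)
Z(N) = -3/2
Z(-1) + 95 = -3/2 + 95 = 187/2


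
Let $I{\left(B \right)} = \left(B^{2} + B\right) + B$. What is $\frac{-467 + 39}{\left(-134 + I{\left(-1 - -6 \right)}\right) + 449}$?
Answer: $- \frac{214}{175} \approx -1.2229$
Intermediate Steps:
$I{\left(B \right)} = B^{2} + 2 B$ ($I{\left(B \right)} = \left(B + B^{2}\right) + B = B^{2} + 2 B$)
$\frac{-467 + 39}{\left(-134 + I{\left(-1 - -6 \right)}\right) + 449} = \frac{-467 + 39}{\left(-134 + \left(-1 - -6\right) \left(2 - -5\right)\right) + 449} = - \frac{428}{\left(-134 + \left(-1 + 6\right) \left(2 + \left(-1 + 6\right)\right)\right) + 449} = - \frac{428}{\left(-134 + 5 \left(2 + 5\right)\right) + 449} = - \frac{428}{\left(-134 + 5 \cdot 7\right) + 449} = - \frac{428}{\left(-134 + 35\right) + 449} = - \frac{428}{-99 + 449} = - \frac{428}{350} = \left(-428\right) \frac{1}{350} = - \frac{214}{175}$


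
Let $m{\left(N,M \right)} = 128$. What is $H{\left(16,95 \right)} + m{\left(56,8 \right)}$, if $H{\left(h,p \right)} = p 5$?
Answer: $603$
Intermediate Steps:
$H{\left(h,p \right)} = 5 p$
$H{\left(16,95 \right)} + m{\left(56,8 \right)} = 5 \cdot 95 + 128 = 475 + 128 = 603$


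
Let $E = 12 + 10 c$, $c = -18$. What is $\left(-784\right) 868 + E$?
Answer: $-680680$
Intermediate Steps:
$E = -168$ ($E = 12 + 10 \left(-18\right) = 12 - 180 = -168$)
$\left(-784\right) 868 + E = \left(-784\right) 868 - 168 = -680512 - 168 = -680680$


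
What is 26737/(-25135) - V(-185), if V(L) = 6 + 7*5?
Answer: -1057272/25135 ≈ -42.064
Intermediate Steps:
V(L) = 41 (V(L) = 6 + 35 = 41)
26737/(-25135) - V(-185) = 26737/(-25135) - 1*41 = 26737*(-1/25135) - 41 = -26737/25135 - 41 = -1057272/25135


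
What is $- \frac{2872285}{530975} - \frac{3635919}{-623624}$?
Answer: $\frac{27871246037}{66225750680} \approx 0.42085$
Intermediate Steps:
$- \frac{2872285}{530975} - \frac{3635919}{-623624} = \left(-2872285\right) \frac{1}{530975} - - \frac{3635919}{623624} = - \frac{574457}{106195} + \frac{3635919}{623624} = \frac{27871246037}{66225750680}$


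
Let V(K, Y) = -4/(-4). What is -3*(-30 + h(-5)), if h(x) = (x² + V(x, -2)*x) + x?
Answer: 45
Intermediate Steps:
V(K, Y) = 1 (V(K, Y) = -4*(-¼) = 1)
h(x) = x² + 2*x (h(x) = (x² + 1*x) + x = (x² + x) + x = (x + x²) + x = x² + 2*x)
-3*(-30 + h(-5)) = -3*(-30 - 5*(2 - 5)) = -3*(-30 - 5*(-3)) = -3*(-30 + 15) = -3*(-15) = 45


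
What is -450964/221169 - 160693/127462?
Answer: -93021083485/28190643078 ≈ -3.2997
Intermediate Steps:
-450964/221169 - 160693/127462 = -93021083485/28190643078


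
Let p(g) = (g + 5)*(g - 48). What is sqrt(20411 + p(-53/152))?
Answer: sqrt(466380001)/152 ≈ 142.08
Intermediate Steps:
p(g) = (-48 + g)*(5 + g) (p(g) = (5 + g)*(-48 + g) = (-48 + g)*(5 + g))
sqrt(20411 + p(-53/152)) = sqrt(20411 + (-240 + (-53/152)**2 - (-2279)/152)) = sqrt(20411 + (-240 + (-53*1/152)**2 - (-2279)/152)) = sqrt(20411 + (-240 + (-53/152)**2 - 43*(-53/152))) = sqrt(20411 + (-240 + 2809/23104 + 2279/152)) = sqrt(20411 - 5195743/23104) = sqrt(466380001/23104) = sqrt(466380001)/152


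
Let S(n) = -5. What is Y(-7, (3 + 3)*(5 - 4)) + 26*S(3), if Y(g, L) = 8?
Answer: -122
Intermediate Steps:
Y(-7, (3 + 3)*(5 - 4)) + 26*S(3) = 8 + 26*(-5) = 8 - 130 = -122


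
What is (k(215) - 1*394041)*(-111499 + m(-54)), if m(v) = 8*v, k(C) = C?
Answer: 44081338006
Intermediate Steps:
(k(215) - 1*394041)*(-111499 + m(-54)) = (215 - 1*394041)*(-111499 + 8*(-54)) = (215 - 394041)*(-111499 - 432) = -393826*(-111931) = 44081338006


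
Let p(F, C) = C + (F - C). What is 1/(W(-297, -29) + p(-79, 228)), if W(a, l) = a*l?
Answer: 1/8534 ≈ 0.00011718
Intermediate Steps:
p(F, C) = F
1/(W(-297, -29) + p(-79, 228)) = 1/(-297*(-29) - 79) = 1/(8613 - 79) = 1/8534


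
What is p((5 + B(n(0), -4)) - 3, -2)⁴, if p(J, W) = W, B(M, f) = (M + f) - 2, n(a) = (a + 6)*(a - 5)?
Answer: 16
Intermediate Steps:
n(a) = (-5 + a)*(6 + a) (n(a) = (6 + a)*(-5 + a) = (-5 + a)*(6 + a))
B(M, f) = -2 + M + f
p((5 + B(n(0), -4)) - 3, -2)⁴ = (-2)⁴ = 16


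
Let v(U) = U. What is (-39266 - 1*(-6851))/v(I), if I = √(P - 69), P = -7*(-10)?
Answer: -32415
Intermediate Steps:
P = 70
I = 1 (I = √(70 - 69) = √1 = 1)
(-39266 - 1*(-6851))/v(I) = (-39266 - 1*(-6851))/1 = (-39266 + 6851)*1 = -32415*1 = -32415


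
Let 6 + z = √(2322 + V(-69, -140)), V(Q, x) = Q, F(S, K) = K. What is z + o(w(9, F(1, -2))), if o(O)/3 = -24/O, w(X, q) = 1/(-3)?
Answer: 210 + √2253 ≈ 257.47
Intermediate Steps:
w(X, q) = -⅓
o(O) = -72/O (o(O) = 3*(-24/O) = -72/O)
z = -6 + √2253 (z = -6 + √(2322 - 69) = -6 + √2253 ≈ 41.466)
z + o(w(9, F(1, -2))) = (-6 + √2253) - 72/(-⅓) = (-6 + √2253) - 72*(-3) = (-6 + √2253) + 216 = 210 + √2253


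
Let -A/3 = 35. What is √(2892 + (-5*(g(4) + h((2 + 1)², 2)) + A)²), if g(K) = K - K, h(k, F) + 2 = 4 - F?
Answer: √13917 ≈ 117.97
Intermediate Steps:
A = -105 (A = -3*35 = -105)
h(k, F) = 2 - F (h(k, F) = -2 + (4 - F) = 2 - F)
g(K) = 0
√(2892 + (-5*(g(4) + h((2 + 1)², 2)) + A)²) = √(2892 + (-5*(0 + (2 - 1*2)) - 105)²) = √(2892 + (-5*(0 + (2 - 2)) - 105)²) = √(2892 + (-5*(0 + 0) - 105)²) = √(2892 + (-5*0 - 105)²) = √(2892 + (0 - 105)²) = √(2892 + (-105)²) = √(2892 + 11025) = √13917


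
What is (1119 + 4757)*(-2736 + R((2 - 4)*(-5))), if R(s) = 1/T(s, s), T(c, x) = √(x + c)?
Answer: -16076736 + 2938*√5/5 ≈ -1.6075e+7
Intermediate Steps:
T(c, x) = √(c + x)
R(s) = √2/(2*√s) (R(s) = 1/(√(s + s)) = 1/(√(2*s)) = 1/(√2*√s) = √2/(2*√s))
(1119 + 4757)*(-2736 + R((2 - 4)*(-5))) = (1119 + 4757)*(-2736 + √2/(2*√((2 - 4)*(-5)))) = 5876*(-2736 + √2/(2*√(-2*(-5)))) = 5876*(-2736 + √2/(2*√10)) = 5876*(-2736 + √2*(√10/10)/2) = 5876*(-2736 + √5/10) = -16076736 + 2938*√5/5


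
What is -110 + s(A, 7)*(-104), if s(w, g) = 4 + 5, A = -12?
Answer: -1046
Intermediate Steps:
s(w, g) = 9
-110 + s(A, 7)*(-104) = -110 + 9*(-104) = -110 - 936 = -1046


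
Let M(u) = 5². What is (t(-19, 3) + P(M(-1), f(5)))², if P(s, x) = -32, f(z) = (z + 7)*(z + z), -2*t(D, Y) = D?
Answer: 2025/4 ≈ 506.25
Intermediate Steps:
M(u) = 25
t(D, Y) = -D/2
f(z) = 2*z*(7 + z) (f(z) = (7 + z)*(2*z) = 2*z*(7 + z))
(t(-19, 3) + P(M(-1), f(5)))² = (-½*(-19) - 32)² = (19/2 - 32)² = (-45/2)² = 2025/4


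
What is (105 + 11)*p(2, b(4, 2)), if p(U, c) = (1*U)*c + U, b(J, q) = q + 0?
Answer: 696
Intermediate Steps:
b(J, q) = q
p(U, c) = U + U*c (p(U, c) = U*c + U = U + U*c)
(105 + 11)*p(2, b(4, 2)) = (105 + 11)*(2*(1 + 2)) = 116*(2*3) = 116*6 = 696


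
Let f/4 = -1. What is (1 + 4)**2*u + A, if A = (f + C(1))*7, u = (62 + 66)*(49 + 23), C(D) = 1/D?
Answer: 230379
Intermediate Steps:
f = -4 (f = 4*(-1) = -4)
u = 9216 (u = 128*72 = 9216)
A = -21 (A = (-4 + 1/1)*7 = (-4 + 1)*7 = -3*7 = -21)
(1 + 4)**2*u + A = (1 + 4)**2*9216 - 21 = 5**2*9216 - 21 = 25*9216 - 21 = 230400 - 21 = 230379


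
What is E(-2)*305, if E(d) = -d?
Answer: 610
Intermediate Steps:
E(-2)*305 = -1*(-2)*305 = 2*305 = 610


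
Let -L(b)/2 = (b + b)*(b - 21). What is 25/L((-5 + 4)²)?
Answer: 5/16 ≈ 0.31250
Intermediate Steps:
L(b) = -4*b*(-21 + b) (L(b) = -2*(b + b)*(b - 21) = -2*2*b*(-21 + b) = -4*b*(-21 + b))
25/L((-5 + 4)²) = 25/((4*(-5 + 4)²*(21 - (-5 + 4)²))) = 25/((4*(-1)²*(21 - 1*(-1)²))) = 25/((4*1*(21 - 1*1))) = 25/((4*1*(21 - 1))) = 25/((4*1*20)) = 25/80 = 25*(1/80) = 5/16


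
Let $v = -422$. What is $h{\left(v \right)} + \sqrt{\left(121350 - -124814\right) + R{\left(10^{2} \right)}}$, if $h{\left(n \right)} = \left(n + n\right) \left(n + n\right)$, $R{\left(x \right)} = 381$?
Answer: $712336 + \sqrt{246545} \approx 7.1283 \cdot 10^{5}$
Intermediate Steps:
$h{\left(n \right)} = 4 n^{2}$ ($h{\left(n \right)} = 2 n 2 n = 4 n^{2}$)
$h{\left(v \right)} + \sqrt{\left(121350 - -124814\right) + R{\left(10^{2} \right)}} = 4 \left(-422\right)^{2} + \sqrt{\left(121350 - -124814\right) + 381} = 4 \cdot 178084 + \sqrt{\left(121350 + 124814\right) + 381} = 712336 + \sqrt{246164 + 381} = 712336 + \sqrt{246545}$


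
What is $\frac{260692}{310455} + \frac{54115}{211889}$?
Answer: $\frac{72038039513}{65781999495} \approx 1.0951$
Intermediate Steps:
$\frac{260692}{310455} + \frac{54115}{211889} = \frac{72038039513}{65781999495}$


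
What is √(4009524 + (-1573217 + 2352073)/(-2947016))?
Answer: √544098842824885007/368377 ≈ 2002.4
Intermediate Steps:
√(4009524 + (-1573217 + 2352073)/(-2947016)) = √(4009524 + 778856*(-1/2947016)) = √(4009524 - 97357/368377) = √(1477016325191/368377) = √544098842824885007/368377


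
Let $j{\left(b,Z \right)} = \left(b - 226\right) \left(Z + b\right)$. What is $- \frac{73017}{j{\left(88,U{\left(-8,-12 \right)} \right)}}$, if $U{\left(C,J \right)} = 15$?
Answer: $\frac{24339}{4738} \approx 5.137$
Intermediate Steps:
$j{\left(b,Z \right)} = \left(-226 + b\right) \left(Z + b\right)$
$- \frac{73017}{j{\left(88,U{\left(-8,-12 \right)} \right)}} = - \frac{73017}{88^{2} - 3390 - 19888 + 15 \cdot 88} = - \frac{73017}{7744 - 3390 - 19888 + 1320} = - \frac{73017}{-14214} = \left(-73017\right) \left(- \frac{1}{14214}\right) = \frac{24339}{4738}$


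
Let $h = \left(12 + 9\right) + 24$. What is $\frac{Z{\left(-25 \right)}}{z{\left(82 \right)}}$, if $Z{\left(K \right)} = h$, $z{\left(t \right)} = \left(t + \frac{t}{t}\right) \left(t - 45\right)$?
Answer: $\frac{45}{3071} \approx 0.014653$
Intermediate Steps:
$z{\left(t \right)} = \left(1 + t\right) \left(-45 + t\right)$ ($z{\left(t \right)} = \left(t + 1\right) \left(-45 + t\right) = \left(1 + t\right) \left(-45 + t\right)$)
$h = 45$ ($h = 21 + 24 = 45$)
$Z{\left(K \right)} = 45$
$\frac{Z{\left(-25 \right)}}{z{\left(82 \right)}} = \frac{45}{-45 + 82^{2} - 3608} = \frac{45}{-45 + 6724 - 3608} = \frac{45}{3071}$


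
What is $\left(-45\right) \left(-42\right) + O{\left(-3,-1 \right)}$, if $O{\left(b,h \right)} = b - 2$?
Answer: $1885$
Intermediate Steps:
$O{\left(b,h \right)} = -2 + b$ ($O{\left(b,h \right)} = b - 2 = -2 + b$)
$\left(-45\right) \left(-42\right) + O{\left(-3,-1 \right)} = \left(-45\right) \left(-42\right) - 5 = 1890 - 5 = 1885$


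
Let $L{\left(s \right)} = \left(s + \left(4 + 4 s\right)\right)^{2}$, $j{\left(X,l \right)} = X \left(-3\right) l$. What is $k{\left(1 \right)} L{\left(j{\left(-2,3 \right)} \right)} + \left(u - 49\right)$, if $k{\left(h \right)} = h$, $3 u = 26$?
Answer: $\frac{26387}{3} \approx 8795.7$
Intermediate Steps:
$u = \frac{26}{3}$ ($u = \frac{1}{3} \cdot 26 = \frac{26}{3} \approx 8.6667$)
$j{\left(X,l \right)} = - 3 X l$
$L{\left(s \right)} = \left(4 + 5 s\right)^{2}$
$k{\left(1 \right)} L{\left(j{\left(-2,3 \right)} \right)} + \left(u - 49\right) = 1 \left(4 + 5 \left(\left(-3\right) \left(-2\right) 3\right)\right)^{2} + \left(\frac{26}{3} - 49\right) = 1 \left(4 + 5 \cdot 18\right)^{2} - \frac{121}{3} = 1 \left(4 + 90\right)^{2} - \frac{121}{3} = 1 \cdot 94^{2} - \frac{121}{3} = 1 \cdot 8836 - \frac{121}{3} = 8836 - \frac{121}{3} = \frac{26387}{3}$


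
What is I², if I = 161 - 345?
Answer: 33856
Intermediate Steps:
I = -184
I² = (-184)² = 33856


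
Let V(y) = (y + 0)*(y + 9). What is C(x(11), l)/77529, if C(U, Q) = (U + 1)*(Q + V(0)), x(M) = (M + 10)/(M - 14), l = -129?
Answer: 6/601 ≈ 0.0099834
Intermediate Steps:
V(y) = y*(9 + y)
x(M) = (10 + M)/(-14 + M)
C(U, Q) = Q*(1 + U) (C(U, Q) = (U + 1)*(Q + 0*(9 + 0)) = (1 + U)*(Q + 0*9) = (1 + U)*(Q + 0) = (1 + U)*Q = Q*(1 + U))
C(x(11), l)/77529 = -129*(1 + (10 + 11)/(-14 + 11))/77529 = -129*(1 + 21/(-3))*(1/77529) = -129*(1 - ⅓*21)*(1/77529) = -129*(1 - 7)*(1/77529) = -129*(-6)*(1/77529) = 774*(1/77529) = 6/601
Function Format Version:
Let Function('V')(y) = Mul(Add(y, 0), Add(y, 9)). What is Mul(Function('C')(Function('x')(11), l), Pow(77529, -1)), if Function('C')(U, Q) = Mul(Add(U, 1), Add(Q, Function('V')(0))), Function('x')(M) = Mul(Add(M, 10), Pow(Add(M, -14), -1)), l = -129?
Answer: Rational(6, 601) ≈ 0.0099834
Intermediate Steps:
Function('V')(y) = Mul(y, Add(9, y))
Function('x')(M) = Mul(Pow(Add(-14, M), -1), Add(10, M)) (Function('x')(M) = Mul(Add(10, M), Pow(Add(-14, M), -1)) = Mul(Pow(Add(-14, M), -1), Add(10, M)))
Function('C')(U, Q) = Mul(Q, Add(1, U)) (Function('C')(U, Q) = Mul(Add(U, 1), Add(Q, Mul(0, Add(9, 0)))) = Mul(Add(1, U), Add(Q, Mul(0, 9))) = Mul(Add(1, U), Add(Q, 0)) = Mul(Add(1, U), Q) = Mul(Q, Add(1, U)))
Mul(Function('C')(Function('x')(11), l), Pow(77529, -1)) = Mul(Mul(-129, Add(1, Mul(Pow(Add(-14, 11), -1), Add(10, 11)))), Pow(77529, -1)) = Mul(Mul(-129, Add(1, Mul(Pow(-3, -1), 21))), Rational(1, 77529)) = Mul(Mul(-129, Add(1, Mul(Rational(-1, 3), 21))), Rational(1, 77529)) = Mul(Mul(-129, Add(1, -7)), Rational(1, 77529)) = Mul(Mul(-129, -6), Rational(1, 77529)) = Mul(774, Rational(1, 77529)) = Rational(6, 601)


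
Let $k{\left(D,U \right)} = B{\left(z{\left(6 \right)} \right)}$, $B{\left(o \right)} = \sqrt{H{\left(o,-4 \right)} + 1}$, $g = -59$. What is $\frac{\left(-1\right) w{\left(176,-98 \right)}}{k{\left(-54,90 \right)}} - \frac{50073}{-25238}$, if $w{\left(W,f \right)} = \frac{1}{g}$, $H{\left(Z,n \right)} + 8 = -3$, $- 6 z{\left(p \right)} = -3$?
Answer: $\frac{50073}{25238} - \frac{i \sqrt{10}}{590} \approx 1.984 - 0.0053598 i$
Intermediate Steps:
$z{\left(p \right)} = \frac{1}{2}$ ($z{\left(p \right)} = \left(- \frac{1}{6}\right) \left(-3\right) = \frac{1}{2}$)
$H{\left(Z,n \right)} = -11$ ($H{\left(Z,n \right)} = -8 - 3 = -11$)
$B{\left(o \right)} = i \sqrt{10}$ ($B{\left(o \right)} = \sqrt{-11 + 1} = \sqrt{-10} = i \sqrt{10}$)
$k{\left(D,U \right)} = i \sqrt{10}$
$w{\left(W,f \right)} = - \frac{1}{59}$ ($w{\left(W,f \right)} = \frac{1}{-59} = - \frac{1}{59}$)
$\frac{\left(-1\right) w{\left(176,-98 \right)}}{k{\left(-54,90 \right)}} - \frac{50073}{-25238} = \frac{\left(-1\right) \left(- \frac{1}{59}\right)}{i \sqrt{10}} - \frac{50073}{-25238} = \frac{\left(- \frac{1}{10}\right) i \sqrt{10}}{59} - - \frac{50073}{25238} = - \frac{i \sqrt{10}}{590} + \frac{50073}{25238} = \frac{50073}{25238} - \frac{i \sqrt{10}}{590}$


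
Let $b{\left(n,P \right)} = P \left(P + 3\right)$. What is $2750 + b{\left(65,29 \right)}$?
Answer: $3678$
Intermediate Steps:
$b{\left(n,P \right)} = P \left(3 + P\right)$
$2750 + b{\left(65,29 \right)} = 2750 + 29 \left(3 + 29\right) = 2750 + 29 \cdot 32 = 2750 + 928 = 3678$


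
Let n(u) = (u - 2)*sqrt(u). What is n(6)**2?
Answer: 96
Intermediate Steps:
n(u) = sqrt(u)*(-2 + u) (n(u) = (-2 + u)*sqrt(u) = sqrt(u)*(-2 + u))
n(6)**2 = (sqrt(6)*(-2 + 6))**2 = (sqrt(6)*4)**2 = (4*sqrt(6))**2 = 96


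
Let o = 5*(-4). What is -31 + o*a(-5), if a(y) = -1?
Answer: -11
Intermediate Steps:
o = -20
-31 + o*a(-5) = -31 - 20*(-1) = -31 + 20 = -11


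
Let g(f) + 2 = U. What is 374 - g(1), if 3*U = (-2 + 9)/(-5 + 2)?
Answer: 3391/9 ≈ 376.78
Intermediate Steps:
U = -7/9 (U = ((-2 + 9)/(-5 + 2))/3 = (7/(-3))/3 = (7*(-⅓))/3 = (⅓)*(-7/3) = -7/9 ≈ -0.77778)
g(f) = -25/9 (g(f) = -2 - 7/9 = -25/9)
374 - g(1) = 374 - 1*(-25/9) = 374 + 25/9 = 3391/9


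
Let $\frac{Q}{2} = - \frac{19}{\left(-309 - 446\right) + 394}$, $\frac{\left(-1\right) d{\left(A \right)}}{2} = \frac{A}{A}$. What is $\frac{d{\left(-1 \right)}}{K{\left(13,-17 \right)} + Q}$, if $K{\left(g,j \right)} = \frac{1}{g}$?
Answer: $- \frac{494}{45} \approx -10.978$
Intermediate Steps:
$d{\left(A \right)} = -2$ ($d{\left(A \right)} = - 2 \frac{A}{A} = \left(-2\right) 1 = -2$)
$Q = \frac{2}{19}$ ($Q = 2 \left(- \frac{19}{\left(-309 - 446\right) + 394}\right) = 2 \left(- \frac{19}{-755 + 394}\right) = 2 \left(- \frac{19}{-361}\right) = 2 \left(\left(-19\right) \left(- \frac{1}{361}\right)\right) = 2 \cdot \frac{1}{19} = \frac{2}{19} \approx 0.10526$)
$\frac{d{\left(-1 \right)}}{K{\left(13,-17 \right)} + Q} = \frac{1}{\frac{1}{13} + \frac{2}{19}} \left(-2\right) = \frac{1}{\frac{45}{247}} \left(-2\right) = \frac{247}{45} \left(-2\right) = - \frac{494}{45}$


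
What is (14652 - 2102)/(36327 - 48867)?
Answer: -1255/1254 ≈ -1.0008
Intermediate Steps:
(14652 - 2102)/(36327 - 48867) = 12550/(-12540) = 12550*(-1/12540) = -1255/1254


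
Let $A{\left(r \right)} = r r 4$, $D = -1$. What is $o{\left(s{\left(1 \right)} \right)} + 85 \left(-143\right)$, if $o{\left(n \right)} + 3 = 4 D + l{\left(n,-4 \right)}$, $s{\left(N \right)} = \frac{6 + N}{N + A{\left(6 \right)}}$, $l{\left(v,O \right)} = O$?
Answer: $-12166$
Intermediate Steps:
$A{\left(r \right)} = 4 r^{2}$ ($A{\left(r \right)} = r^{2} \cdot 4 = 4 r^{2}$)
$s{\left(N \right)} = \frac{6 + N}{144 + N}$ ($s{\left(N \right)} = \frac{6 + N}{N + 4 \cdot 6^{2}} = \frac{6 + N}{N + 4 \cdot 36} = \frac{6 + N}{N + 144} = \frac{6 + N}{144 + N}$)
$o{\left(n \right)} = -11$ ($o{\left(n \right)} = -3 + \left(4 \left(-1\right) - 4\right) = -3 - 8 = -11$)
$o{\left(s{\left(1 \right)} \right)} + 85 \left(-143\right) = -11 + 85 \left(-143\right) = -11 - 12155 = -12166$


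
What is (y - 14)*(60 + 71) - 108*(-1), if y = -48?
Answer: -8014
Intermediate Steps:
(y - 14)*(60 + 71) - 108*(-1) = (-48 - 14)*(60 + 71) - 108*(-1) = -62*131 + 108 = -8122 + 108 = -8014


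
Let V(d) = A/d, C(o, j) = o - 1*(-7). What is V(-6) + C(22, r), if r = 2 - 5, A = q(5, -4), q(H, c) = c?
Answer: 89/3 ≈ 29.667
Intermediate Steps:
A = -4
r = -3
C(o, j) = 7 + o (C(o, j) = o + 7 = 7 + o)
V(d) = -4/d
V(-6) + C(22, r) = -4/(-6) + (7 + 22) = -4*(-1/6) + 29 = 2/3 + 29 = 89/3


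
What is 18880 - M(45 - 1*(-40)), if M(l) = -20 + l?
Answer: 18815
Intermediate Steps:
18880 - M(45 - 1*(-40)) = 18880 - (-20 + (45 - 1*(-40))) = 18880 - (-20 + (45 + 40)) = 18880 - (-20 + 85) = 18880 - 1*65 = 18880 - 65 = 18815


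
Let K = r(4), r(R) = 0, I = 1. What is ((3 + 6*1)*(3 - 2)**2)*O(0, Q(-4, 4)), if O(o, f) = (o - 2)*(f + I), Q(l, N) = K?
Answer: -18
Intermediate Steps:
K = 0
Q(l, N) = 0
O(o, f) = (1 + f)*(-2 + o) (O(o, f) = (o - 2)*(f + 1) = (-2 + o)*(1 + f) = (1 + f)*(-2 + o))
((3 + 6*1)*(3 - 2)**2)*O(0, Q(-4, 4)) = ((3 + 6*1)*(3 - 2)**2)*(-2 + 0 - 2*0 + 0*0) = ((3 + 6)*1**2)*(-2 + 0 + 0 + 0) = (9*1)*(-2) = 9*(-2) = -18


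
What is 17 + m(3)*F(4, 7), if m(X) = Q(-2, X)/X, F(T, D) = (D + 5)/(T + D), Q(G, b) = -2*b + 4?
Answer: 179/11 ≈ 16.273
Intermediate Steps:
Q(G, b) = 4 - 2*b
F(T, D) = (5 + D)/(D + T)
m(X) = (4 - 2*X)/X
17 + m(3)*F(4, 7) = 17 + (-2 + 4/3)*((5 + 7)/(7 + 4)) = 17 + (-2 + 4*(1/3))*(12/11) = 17 + (-2 + 4/3)*((1/11)*12) = 17 - 2/3*12/11 = 17 - 8/11 = 179/11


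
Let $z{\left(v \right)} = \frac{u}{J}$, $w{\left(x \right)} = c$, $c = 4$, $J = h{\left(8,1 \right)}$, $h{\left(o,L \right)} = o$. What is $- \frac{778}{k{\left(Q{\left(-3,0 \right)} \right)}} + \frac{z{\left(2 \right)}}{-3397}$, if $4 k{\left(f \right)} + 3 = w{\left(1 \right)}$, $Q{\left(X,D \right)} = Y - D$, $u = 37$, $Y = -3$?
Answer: $- \frac{84571749}{27176} \approx -3112.0$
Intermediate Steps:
$J = 8$
$Q{\left(X,D \right)} = -3 - D$
$w{\left(x \right)} = 4$
$z{\left(v \right)} = \frac{37}{8}$
$k{\left(f \right)} = \frac{1}{4}$ ($k{\left(f \right)} = - \frac{3}{4} + \frac{1}{4} \cdot 4 = - \frac{3}{4} + 1 = \frac{1}{4}$)
$- \frac{778}{k{\left(Q{\left(-3,0 \right)} \right)}} + \frac{z{\left(2 \right)}}{-3397} = - 778 \frac{1}{\frac{1}{4}} + \frac{37}{8 \left(-3397\right)} = \left(-778\right) 4 + \frac{37}{8} \left(- \frac{1}{3397}\right) = -3112 - \frac{37}{27176} = - \frac{84571749}{27176}$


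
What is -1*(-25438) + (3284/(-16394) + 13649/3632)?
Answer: 757433435861/29771504 ≈ 25442.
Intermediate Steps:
-1*(-25438) + (3284/(-16394) + 13649/3632) = 25438 + (3284*(-1/16394) + 13649*(1/3632)) = 25438 + (-1642/8197 + 13649/3632) = 25438 + 105917109/29771504 = 757433435861/29771504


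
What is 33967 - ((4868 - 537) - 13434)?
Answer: 43070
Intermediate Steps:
33967 - ((4868 - 537) - 13434) = 33967 - (4331 - 13434) = 33967 - 1*(-9103) = 33967 + 9103 = 43070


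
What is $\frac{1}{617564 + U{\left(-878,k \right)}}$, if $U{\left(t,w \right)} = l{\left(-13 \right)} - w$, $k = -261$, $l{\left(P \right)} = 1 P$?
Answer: $\frac{1}{617812} \approx 1.6186 \cdot 10^{-6}$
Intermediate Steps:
$l{\left(P \right)} = P$
$U{\left(t,w \right)} = -13 - w$
$\frac{1}{617564 + U{\left(-878,k \right)}} = \frac{1}{617564 - -248} = \frac{1}{617564 + \left(-13 + 261\right)} = \frac{1}{617564 + 248} = \frac{1}{617812}$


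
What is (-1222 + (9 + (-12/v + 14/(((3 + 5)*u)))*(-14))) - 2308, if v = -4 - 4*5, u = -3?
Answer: -21119/6 ≈ -3519.8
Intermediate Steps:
v = -24 (v = -4 - 20 = -24)
(-1222 + (9 + (-12/v + 14/(((3 + 5)*u)))*(-14))) - 2308 = (-1222 + (9 + (-12/(-24) + 14/(((3 + 5)*(-3))))*(-14))) - 2308 = (-1222 + (9 + (-12*(-1/24) + 14/((8*(-3))))*(-14))) - 2308 = (-1222 + (9 + (½ + 14/(-24))*(-14))) - 2308 = (-1222 + (9 + (½ + 14*(-1/24))*(-14))) - 2308 = (-1222 + (9 + (½ - 7/12)*(-14))) - 2308 = (-1222 + (9 - 1/12*(-14))) - 2308 = (-1222 + (9 + 7/6)) - 2308 = (-1222 + 61/6) - 2308 = -7271/6 - 2308 = -21119/6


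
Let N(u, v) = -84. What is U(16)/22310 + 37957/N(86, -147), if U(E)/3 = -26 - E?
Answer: -423415627/937020 ≈ -451.87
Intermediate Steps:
U(E) = -78 - 3*E (U(E) = 3*(-26 - E) = -78 - 3*E)
U(16)/22310 + 37957/N(86, -147) = (-78 - 3*16)/22310 + 37957/(-84) = (-78 - 48)*(1/22310) + 37957*(-1/84) = -126*1/22310 - 37957/84 = -63/11155 - 37957/84 = -423415627/937020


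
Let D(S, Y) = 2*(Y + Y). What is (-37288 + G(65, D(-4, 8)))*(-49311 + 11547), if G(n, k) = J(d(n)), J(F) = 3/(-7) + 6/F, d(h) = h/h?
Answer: 9855535428/7 ≈ 1.4079e+9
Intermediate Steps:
D(S, Y) = 4*Y (D(S, Y) = 2*(2*Y) = 4*Y)
d(h) = 1
J(F) = -3/7 + 6/F (J(F) = 3*(-⅐) + 6/F = -3/7 + 6/F)
G(n, k) = 39/7 (G(n, k) = -3/7 + 6/1 = -3/7 + 6*1 = -3/7 + 6 = 39/7)
(-37288 + G(65, D(-4, 8)))*(-49311 + 11547) = (-37288 + 39/7)*(-49311 + 11547) = -260977/7*(-37764) = 9855535428/7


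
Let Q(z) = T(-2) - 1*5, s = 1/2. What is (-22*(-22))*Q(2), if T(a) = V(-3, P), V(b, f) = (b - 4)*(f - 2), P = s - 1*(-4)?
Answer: -10890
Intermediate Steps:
s = 1/2 ≈ 0.50000
P = 9/2 (P = 1/2 - 1*(-4) = 1/2 + 4 = 9/2 ≈ 4.5000)
V(b, f) = (-4 + b)*(-2 + f)
T(a) = -35/2 (T(a) = 8 - 4*9/2 - 2*(-3) - 3*9/2 = 8 - 18 + 6 - 27/2 = -35/2)
Q(z) = -45/2 (Q(z) = -35/2 - 1*5 = -35/2 - 5 = -45/2)
(-22*(-22))*Q(2) = -22*(-22)*(-45/2) = 484*(-45/2) = -10890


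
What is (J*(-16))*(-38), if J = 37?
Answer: 22496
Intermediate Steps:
(J*(-16))*(-38) = (37*(-16))*(-38) = -592*(-38) = 22496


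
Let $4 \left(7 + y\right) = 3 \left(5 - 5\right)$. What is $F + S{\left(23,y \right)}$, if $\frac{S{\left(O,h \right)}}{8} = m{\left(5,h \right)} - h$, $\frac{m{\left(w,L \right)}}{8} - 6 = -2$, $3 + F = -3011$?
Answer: $-2702$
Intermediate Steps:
$F = -3014$ ($F = -3 - 3011 = -3014$)
$m{\left(w,L \right)} = 32$ ($m{\left(w,L \right)} = 48 + 8 \left(-2\right) = 48 - 16 = 32$)
$y = -7$ ($y = -7 + \frac{3 \left(5 - 5\right)}{4} = -7 + \frac{3 \cdot 0}{4} = -7 + \frac{1}{4} \cdot 0 = -7 + 0 = -7$)
$S{\left(O,h \right)} = 256 - 8 h$ ($S{\left(O,h \right)} = 8 \left(32 - h\right) = 256 - 8 h$)
$F + S{\left(23,y \right)} = -3014 + \left(256 - -56\right) = -3014 + \left(256 + 56\right) = -3014 + 312 = -2702$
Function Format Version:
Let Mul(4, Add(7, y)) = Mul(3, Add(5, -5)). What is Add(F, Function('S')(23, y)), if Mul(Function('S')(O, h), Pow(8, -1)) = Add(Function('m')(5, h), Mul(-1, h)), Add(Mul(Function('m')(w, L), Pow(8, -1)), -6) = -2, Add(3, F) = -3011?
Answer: -2702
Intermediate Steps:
F = -3014 (F = Add(-3, -3011) = -3014)
Function('m')(w, L) = 32 (Function('m')(w, L) = Add(48, Mul(8, -2)) = Add(48, -16) = 32)
y = -7 (y = Add(-7, Mul(Rational(1, 4), Mul(3, Add(5, -5)))) = Add(-7, Mul(Rational(1, 4), Mul(3, 0))) = Add(-7, Mul(Rational(1, 4), 0)) = Add(-7, 0) = -7)
Function('S')(O, h) = Add(256, Mul(-8, h)) (Function('S')(O, h) = Mul(8, Add(32, Mul(-1, h))) = Add(256, Mul(-8, h)))
Add(F, Function('S')(23, y)) = Add(-3014, Add(256, Mul(-8, -7))) = Add(-3014, Add(256, 56)) = Add(-3014, 312) = -2702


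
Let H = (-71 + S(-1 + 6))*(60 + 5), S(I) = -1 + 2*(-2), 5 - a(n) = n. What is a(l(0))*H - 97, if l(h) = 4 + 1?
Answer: -97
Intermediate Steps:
l(h) = 5
a(n) = 5 - n
S(I) = -5 (S(I) = -1 - 4 = -5)
H = -4940 (H = (-71 - 5)*(60 + 5) = -76*65 = -4940)
a(l(0))*H - 97 = (5 - 1*5)*(-4940) - 97 = (5 - 5)*(-4940) - 97 = 0*(-4940) - 97 = 0 - 97 = -97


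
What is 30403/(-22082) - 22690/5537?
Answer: -669381991/122268034 ≈ -5.4747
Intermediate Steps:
30403/(-22082) - 22690/5537 = 30403*(-1/22082) - 22690*1/5537 = -30403/22082 - 22690/5537 = -669381991/122268034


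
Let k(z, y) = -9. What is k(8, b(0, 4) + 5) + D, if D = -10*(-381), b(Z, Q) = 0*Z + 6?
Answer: 3801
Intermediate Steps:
b(Z, Q) = 6 (b(Z, Q) = 0 + 6 = 6)
D = 3810
k(8, b(0, 4) + 5) + D = -9 + 3810 = 3801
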